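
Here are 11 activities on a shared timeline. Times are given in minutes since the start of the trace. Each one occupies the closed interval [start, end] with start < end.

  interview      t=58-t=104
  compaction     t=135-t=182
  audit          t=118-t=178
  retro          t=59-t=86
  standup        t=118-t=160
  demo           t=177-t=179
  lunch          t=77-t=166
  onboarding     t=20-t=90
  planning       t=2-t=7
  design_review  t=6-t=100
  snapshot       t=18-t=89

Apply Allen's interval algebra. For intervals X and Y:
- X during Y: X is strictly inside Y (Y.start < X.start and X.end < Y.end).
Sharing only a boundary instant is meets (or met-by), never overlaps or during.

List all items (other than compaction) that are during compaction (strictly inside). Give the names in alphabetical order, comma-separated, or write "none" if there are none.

Target compaction = [t=135, t=182].
audit [t=118, t=178] → overlaps → no.
demo [t=177, t=179] → during → yes.
design_review [t=6, t=100] → before → no.
interview [t=58, t=104] → before → no.
lunch [t=77, t=166] → overlaps → no.
onboarding [t=20, t=90] → before → no.
planning [t=2, t=7] → before → no.
retro [t=59, t=86] → before → no.
snapshot [t=18, t=89] → before → no.
standup [t=118, t=160] → overlaps → no.
Result: demo.

demo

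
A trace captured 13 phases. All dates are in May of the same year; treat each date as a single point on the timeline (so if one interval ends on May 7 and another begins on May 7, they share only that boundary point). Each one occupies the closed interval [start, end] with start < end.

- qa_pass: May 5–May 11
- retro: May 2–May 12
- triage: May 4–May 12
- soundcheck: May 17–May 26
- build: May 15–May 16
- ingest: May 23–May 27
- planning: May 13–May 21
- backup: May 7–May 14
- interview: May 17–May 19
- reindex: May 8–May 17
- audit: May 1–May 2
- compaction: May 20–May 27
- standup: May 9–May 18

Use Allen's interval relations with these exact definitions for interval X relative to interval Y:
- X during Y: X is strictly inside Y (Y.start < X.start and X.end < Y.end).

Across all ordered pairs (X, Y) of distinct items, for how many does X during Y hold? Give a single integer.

6

Checking all 156 ordered pairs for relation 'during'; matching pairs in alphabetical order:
(build, planning): build during planning ✓
(build, reindex): build during reindex ✓
(build, standup): build during standup ✓
(interview, planning): interview during planning ✓
(qa_pass, retro): qa_pass during retro ✓
(qa_pass, triage): qa_pass during triage ✓
Count: 6.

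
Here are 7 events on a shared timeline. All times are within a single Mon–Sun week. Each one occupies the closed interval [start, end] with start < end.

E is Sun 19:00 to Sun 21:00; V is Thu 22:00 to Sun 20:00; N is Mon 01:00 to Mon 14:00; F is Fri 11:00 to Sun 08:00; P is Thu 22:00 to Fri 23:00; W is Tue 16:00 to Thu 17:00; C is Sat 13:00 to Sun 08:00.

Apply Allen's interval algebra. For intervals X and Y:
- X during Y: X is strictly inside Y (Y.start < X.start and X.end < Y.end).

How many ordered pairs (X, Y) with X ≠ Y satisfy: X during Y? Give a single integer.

Checking all 42 ordered pairs for relation 'during'; matching pairs in alphabetical order:
(C, V): C during V ✓
(F, V): F during V ✓
Count: 2.

2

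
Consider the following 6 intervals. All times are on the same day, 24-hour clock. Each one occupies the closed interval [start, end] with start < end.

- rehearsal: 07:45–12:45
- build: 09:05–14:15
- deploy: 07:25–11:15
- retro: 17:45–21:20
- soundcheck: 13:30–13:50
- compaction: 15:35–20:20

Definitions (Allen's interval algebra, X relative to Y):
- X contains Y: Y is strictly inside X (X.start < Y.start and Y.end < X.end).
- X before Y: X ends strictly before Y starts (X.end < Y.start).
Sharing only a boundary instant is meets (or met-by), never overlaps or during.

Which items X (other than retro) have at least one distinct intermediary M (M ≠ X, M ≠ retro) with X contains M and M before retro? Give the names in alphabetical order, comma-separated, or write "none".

build

Target retro = [17:45, 21:20].
Intermediaries M with M before retro: build, deploy, rehearsal, soundcheck.
Via build — items with X contains build: none.
Via deploy — items with X contains deploy: none.
Via rehearsal — items with X contains rehearsal: none.
Via soundcheck — items with X contains soundcheck: build.
Union: build.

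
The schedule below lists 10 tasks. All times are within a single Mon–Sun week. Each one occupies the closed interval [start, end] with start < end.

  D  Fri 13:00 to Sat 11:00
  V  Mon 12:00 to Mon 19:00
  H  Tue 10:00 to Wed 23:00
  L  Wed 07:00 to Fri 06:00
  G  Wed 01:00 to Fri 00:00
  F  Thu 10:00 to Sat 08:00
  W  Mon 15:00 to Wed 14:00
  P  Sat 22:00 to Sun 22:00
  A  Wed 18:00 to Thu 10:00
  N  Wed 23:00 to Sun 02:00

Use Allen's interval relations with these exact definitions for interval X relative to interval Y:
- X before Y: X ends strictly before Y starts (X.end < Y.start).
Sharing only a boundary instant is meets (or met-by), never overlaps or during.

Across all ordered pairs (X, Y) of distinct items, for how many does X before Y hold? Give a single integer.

24

Checking all 90 ordered pairs for relation 'before'; matching pairs in alphabetical order:
(A, D): A before D ✓
(A, P): A before P ✓
(D, P): D before P ✓
(F, P): F before P ✓
(G, D): G before D ✓
(G, P): G before P ✓
(H, D): H before D ✓
(H, F): H before F ✓
(H, P): H before P ✓
(L, D): L before D ✓
(L, P): L before P ✓
(V, A): V before A ✓
(V, D): V before D ✓
(V, F): V before F ✓
(V, G): V before G ✓
(V, H): V before H ✓
(V, L): V before L ✓
(V, N): V before N ✓
(V, P): V before P ✓
(W, A): W before A ✓
(W, D): W before D ✓
(W, F): W before F ✓
(W, N): W before N ✓
(W, P): W before P ✓
Count: 24.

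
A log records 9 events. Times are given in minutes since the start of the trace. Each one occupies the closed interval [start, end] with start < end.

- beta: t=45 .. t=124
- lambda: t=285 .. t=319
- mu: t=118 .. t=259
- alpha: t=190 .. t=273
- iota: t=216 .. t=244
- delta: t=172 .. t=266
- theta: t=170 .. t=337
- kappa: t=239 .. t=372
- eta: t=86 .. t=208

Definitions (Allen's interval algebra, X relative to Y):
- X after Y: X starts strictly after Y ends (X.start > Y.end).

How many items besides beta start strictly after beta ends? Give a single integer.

Target beta = [t=45, t=124].
alpha [t=190, t=273] → after → counts.
delta [t=172, t=266] → after → counts.
eta [t=86, t=208] → overlapped-by → no.
iota [t=216, t=244] → after → counts.
kappa [t=239, t=372] → after → counts.
lambda [t=285, t=319] → after → counts.
mu [t=118, t=259] → overlapped-by → no.
theta [t=170, t=337] → after → counts.
Total: 6.

6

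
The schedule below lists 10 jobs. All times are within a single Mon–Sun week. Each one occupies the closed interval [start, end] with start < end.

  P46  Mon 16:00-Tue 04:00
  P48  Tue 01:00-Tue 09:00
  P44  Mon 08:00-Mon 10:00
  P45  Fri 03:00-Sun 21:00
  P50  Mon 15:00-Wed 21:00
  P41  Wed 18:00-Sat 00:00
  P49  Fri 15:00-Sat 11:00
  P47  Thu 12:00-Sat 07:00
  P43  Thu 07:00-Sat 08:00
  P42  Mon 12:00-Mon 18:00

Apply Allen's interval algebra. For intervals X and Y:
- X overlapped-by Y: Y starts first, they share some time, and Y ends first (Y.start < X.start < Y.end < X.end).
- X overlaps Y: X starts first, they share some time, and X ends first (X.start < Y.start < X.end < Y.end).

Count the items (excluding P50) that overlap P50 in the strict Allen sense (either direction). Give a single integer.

2

Target P50 = [Mon 15:00, Wed 21:00].
P41 [Wed 18:00, Sat 00:00] → overlapped-by → counts.
P42 [Mon 12:00, Mon 18:00] → overlaps → counts.
P43 [Thu 07:00, Sat 08:00] → after → no.
P44 [Mon 08:00, Mon 10:00] → before → no.
P45 [Fri 03:00, Sun 21:00] → after → no.
P46 [Mon 16:00, Tue 04:00] → during → no.
P47 [Thu 12:00, Sat 07:00] → after → no.
P48 [Tue 01:00, Tue 09:00] → during → no.
P49 [Fri 15:00, Sat 11:00] → after → no.
Total: 2.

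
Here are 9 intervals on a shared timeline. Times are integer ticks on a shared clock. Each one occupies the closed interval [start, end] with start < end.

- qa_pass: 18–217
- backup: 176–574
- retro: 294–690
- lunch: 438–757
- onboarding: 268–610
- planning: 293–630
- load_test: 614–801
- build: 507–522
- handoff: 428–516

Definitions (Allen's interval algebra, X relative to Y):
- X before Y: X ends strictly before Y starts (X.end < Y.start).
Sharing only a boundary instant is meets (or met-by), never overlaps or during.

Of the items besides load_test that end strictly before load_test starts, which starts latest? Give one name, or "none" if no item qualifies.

build

Target load_test = [614, 801].
backup [176, 574] → before → candidate.
build [507, 522] → before → candidate.
handoff [428, 516] → before → candidate.
lunch [438, 757] → overlaps → excluded.
onboarding [268, 610] → before → candidate.
planning [293, 630] → overlaps → excluded.
qa_pass [18, 217] → before → candidate.
retro [294, 690] → overlaps → excluded.
Among candidates, latest start is 507 → build.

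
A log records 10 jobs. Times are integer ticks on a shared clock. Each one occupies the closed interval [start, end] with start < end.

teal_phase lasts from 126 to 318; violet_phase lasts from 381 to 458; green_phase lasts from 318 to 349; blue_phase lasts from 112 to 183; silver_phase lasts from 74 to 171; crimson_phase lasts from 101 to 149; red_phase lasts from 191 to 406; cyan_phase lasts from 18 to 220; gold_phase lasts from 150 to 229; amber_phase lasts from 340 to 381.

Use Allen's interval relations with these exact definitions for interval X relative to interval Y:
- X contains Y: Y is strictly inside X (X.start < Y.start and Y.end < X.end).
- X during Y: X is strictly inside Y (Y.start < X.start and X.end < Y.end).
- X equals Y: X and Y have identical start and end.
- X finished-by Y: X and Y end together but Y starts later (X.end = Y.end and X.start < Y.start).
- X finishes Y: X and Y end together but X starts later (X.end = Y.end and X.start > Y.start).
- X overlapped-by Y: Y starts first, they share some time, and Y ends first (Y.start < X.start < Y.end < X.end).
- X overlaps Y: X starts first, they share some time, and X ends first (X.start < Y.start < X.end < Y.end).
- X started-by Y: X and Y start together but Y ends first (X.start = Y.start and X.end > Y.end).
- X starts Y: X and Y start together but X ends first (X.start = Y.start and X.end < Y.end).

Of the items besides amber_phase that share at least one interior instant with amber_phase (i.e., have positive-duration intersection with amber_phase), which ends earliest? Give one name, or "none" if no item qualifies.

Target amber_phase = [340, 381].
blue_phase [112, 183] → before → excluded.
crimson_phase [101, 149] → before → excluded.
cyan_phase [18, 220] → before → excluded.
gold_phase [150, 229] → before → excluded.
green_phase [318, 349] → overlaps → candidate.
red_phase [191, 406] → contains → candidate.
silver_phase [74, 171] → before → excluded.
teal_phase [126, 318] → before → excluded.
violet_phase [381, 458] → met-by → excluded.
Among candidates, earliest end is 349 → green_phase.

green_phase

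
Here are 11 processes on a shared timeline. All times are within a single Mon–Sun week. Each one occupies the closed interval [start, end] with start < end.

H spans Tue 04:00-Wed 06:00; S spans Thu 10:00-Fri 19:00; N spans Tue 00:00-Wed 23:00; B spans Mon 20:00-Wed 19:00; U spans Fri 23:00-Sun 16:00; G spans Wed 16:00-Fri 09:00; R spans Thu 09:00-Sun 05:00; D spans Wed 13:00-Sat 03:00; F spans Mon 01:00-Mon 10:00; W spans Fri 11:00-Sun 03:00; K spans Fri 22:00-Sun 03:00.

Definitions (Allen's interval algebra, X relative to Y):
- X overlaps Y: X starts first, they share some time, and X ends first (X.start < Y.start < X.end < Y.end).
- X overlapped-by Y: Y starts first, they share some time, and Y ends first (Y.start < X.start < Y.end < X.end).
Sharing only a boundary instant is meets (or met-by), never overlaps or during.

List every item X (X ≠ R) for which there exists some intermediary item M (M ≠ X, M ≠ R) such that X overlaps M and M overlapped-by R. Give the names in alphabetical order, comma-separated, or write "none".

Target R = [Thu 09:00, Sun 05:00].
Intermediaries M with M overlapped-by R: U.
Via U — items with X overlaps U: D, K, W.
Union: D, K, W.

D, K, W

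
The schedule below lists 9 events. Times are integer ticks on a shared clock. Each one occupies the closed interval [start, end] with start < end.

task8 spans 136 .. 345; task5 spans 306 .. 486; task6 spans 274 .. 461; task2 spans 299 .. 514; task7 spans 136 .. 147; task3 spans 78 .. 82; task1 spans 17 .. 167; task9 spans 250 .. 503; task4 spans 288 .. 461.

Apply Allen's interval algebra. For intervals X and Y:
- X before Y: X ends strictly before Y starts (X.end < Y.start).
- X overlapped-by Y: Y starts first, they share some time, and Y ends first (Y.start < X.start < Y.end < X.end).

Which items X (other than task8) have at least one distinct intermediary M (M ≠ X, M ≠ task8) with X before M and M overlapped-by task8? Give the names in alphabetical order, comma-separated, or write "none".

task1, task3, task7

Target task8 = [136, 345].
Intermediaries M with M overlapped-by task8: task2, task4, task5, task6, task9.
Via task2 — items with X before task2: task1, task3, task7.
Via task4 — items with X before task4: task1, task3, task7.
Via task5 — items with X before task5: task1, task3, task7.
Via task6 — items with X before task6: task1, task3, task7.
Via task9 — items with X before task9: task1, task3, task7.
Union: task1, task3, task7.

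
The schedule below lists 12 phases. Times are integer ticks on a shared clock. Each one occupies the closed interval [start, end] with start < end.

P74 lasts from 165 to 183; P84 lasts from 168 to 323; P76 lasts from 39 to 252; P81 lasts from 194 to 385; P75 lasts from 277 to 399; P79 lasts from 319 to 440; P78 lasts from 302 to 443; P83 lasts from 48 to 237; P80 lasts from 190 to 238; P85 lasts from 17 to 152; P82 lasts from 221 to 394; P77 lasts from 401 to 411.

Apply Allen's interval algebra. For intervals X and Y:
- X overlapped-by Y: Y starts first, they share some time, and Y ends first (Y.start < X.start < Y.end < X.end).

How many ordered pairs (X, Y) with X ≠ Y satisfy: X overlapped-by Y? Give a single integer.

26

Checking all 132 ordered pairs for relation 'overlapped-by'; matching pairs in alphabetical order:
(P75, P81): P75 overlapped-by P81 ✓
(P75, P82): P75 overlapped-by P82 ✓
(P75, P84): P75 overlapped-by P84 ✓
(P76, P85): P76 overlapped-by P85 ✓
(P78, P75): P78 overlapped-by P75 ✓
(P78, P81): P78 overlapped-by P81 ✓
(P78, P82): P78 overlapped-by P82 ✓
(P78, P84): P78 overlapped-by P84 ✓
(P79, P75): P79 overlapped-by P75 ✓
(P79, P81): P79 overlapped-by P81 ✓
(P79, P82): P79 overlapped-by P82 ✓
(P79, P84): P79 overlapped-by P84 ✓
(P80, P83): P80 overlapped-by P83 ✓
(P81, P76): P81 overlapped-by P76 ✓
(P81, P80): P81 overlapped-by P80 ✓
(P81, P83): P81 overlapped-by P83 ✓
(P81, P84): P81 overlapped-by P84 ✓
(P82, P76): P82 overlapped-by P76 ✓
(P82, P80): P82 overlapped-by P80 ✓
(P82, P81): P82 overlapped-by P81 ✓
(P82, P83): P82 overlapped-by P83 ✓
(P82, P84): P82 overlapped-by P84 ✓
(P83, P85): P83 overlapped-by P85 ✓
(P84, P74): P84 overlapped-by P74 ✓
... plus 2 further pairs not listed.
Count: 26.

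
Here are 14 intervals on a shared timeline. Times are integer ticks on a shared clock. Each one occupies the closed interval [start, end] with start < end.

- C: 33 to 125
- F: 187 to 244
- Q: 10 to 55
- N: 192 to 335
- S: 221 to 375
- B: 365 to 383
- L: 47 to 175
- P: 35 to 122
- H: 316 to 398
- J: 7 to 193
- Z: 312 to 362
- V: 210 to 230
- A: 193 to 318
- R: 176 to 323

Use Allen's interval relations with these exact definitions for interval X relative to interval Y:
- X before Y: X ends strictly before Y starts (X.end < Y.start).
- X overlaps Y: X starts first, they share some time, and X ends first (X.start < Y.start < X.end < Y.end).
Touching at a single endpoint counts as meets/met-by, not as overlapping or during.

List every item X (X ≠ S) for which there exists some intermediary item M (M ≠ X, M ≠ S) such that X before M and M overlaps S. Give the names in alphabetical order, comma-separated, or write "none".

C, J, L, P, Q

Target S = [221, 375].
Intermediaries M with M overlaps S: A, F, N, R, V.
Via A — items with X before A: C, L, P, Q.
Via F — items with X before F: C, L, P, Q.
Via N — items with X before N: C, L, P, Q.
Via R — items with X before R: C, L, P, Q.
Via V — items with X before V: C, J, L, P, Q.
Union: C, J, L, P, Q.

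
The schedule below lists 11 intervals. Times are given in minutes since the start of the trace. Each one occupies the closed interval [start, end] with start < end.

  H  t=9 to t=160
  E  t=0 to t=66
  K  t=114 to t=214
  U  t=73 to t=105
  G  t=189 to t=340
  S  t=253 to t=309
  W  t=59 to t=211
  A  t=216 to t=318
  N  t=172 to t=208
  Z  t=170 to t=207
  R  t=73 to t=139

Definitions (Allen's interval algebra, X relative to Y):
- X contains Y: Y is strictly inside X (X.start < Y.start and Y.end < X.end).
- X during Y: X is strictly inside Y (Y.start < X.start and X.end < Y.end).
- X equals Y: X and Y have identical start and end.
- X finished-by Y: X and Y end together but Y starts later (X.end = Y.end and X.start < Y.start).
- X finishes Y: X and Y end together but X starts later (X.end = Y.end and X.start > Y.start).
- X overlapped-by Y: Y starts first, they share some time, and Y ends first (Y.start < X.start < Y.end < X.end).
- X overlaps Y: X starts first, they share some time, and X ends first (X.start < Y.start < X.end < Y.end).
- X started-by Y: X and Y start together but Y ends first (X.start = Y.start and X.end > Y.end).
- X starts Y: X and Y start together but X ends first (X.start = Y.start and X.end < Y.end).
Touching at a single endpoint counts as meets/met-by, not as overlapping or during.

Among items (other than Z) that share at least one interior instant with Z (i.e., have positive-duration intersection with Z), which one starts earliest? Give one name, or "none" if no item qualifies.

W

Target Z = [t=170, t=207].
A [t=216, t=318] → after → excluded.
E [t=0, t=66] → before → excluded.
G [t=189, t=340] → overlapped-by → candidate.
H [t=9, t=160] → before → excluded.
K [t=114, t=214] → contains → candidate.
N [t=172, t=208] → overlapped-by → candidate.
R [t=73, t=139] → before → excluded.
S [t=253, t=309] → after → excluded.
U [t=73, t=105] → before → excluded.
W [t=59, t=211] → contains → candidate.
Among candidates, earliest start is t=59 → W.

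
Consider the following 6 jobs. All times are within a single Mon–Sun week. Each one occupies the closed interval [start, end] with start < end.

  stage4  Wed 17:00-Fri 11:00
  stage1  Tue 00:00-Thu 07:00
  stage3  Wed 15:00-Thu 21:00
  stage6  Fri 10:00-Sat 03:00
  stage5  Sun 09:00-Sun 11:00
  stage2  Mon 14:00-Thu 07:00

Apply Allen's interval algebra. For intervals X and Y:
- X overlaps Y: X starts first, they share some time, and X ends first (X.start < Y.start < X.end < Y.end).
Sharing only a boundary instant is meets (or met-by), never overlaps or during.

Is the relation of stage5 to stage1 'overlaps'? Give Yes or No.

stage5 = [Sun 09:00, Sun 11:00], stage1 = [Tue 00:00, Thu 07:00].
Actual relation of stage5 to stage1: after.
Asked whether 'overlaps' holds → No.

No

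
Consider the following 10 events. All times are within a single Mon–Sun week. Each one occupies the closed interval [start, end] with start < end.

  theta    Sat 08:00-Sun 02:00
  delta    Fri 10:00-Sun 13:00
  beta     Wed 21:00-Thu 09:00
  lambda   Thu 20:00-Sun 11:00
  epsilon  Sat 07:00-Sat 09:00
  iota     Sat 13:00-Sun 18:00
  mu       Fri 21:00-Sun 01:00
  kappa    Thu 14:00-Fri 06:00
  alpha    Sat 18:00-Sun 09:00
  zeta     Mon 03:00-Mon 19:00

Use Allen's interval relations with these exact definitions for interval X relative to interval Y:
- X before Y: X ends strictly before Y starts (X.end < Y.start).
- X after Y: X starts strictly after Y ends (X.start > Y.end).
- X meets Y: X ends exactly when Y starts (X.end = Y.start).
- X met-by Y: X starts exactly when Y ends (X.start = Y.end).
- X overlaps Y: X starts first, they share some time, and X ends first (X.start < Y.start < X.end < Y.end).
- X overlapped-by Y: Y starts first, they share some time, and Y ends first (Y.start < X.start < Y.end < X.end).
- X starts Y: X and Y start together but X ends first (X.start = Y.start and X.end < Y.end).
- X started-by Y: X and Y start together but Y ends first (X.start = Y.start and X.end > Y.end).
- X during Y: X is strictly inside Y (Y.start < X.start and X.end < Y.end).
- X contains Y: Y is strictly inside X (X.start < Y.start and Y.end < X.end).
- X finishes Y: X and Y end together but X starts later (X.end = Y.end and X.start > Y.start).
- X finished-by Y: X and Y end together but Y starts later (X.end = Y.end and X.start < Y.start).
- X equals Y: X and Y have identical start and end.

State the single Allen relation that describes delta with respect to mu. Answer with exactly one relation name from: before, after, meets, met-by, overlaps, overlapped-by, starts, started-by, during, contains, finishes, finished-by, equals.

delta = [Fri 10:00, Sun 13:00]; mu = [Fri 21:00, Sun 01:00].
Compare endpoints: delta.start < mu.start, delta.start < mu.end, delta.end > mu.start, delta.end > mu.end.
That pattern is 'contains'.

contains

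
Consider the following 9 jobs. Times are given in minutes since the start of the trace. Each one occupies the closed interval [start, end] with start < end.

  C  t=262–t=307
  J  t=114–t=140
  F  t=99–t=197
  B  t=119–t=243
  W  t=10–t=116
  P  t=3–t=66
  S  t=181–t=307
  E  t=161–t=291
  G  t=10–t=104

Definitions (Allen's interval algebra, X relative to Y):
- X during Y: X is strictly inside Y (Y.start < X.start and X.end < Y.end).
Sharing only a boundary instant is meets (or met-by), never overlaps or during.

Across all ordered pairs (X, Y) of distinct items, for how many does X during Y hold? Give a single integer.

1

Checking all 72 ordered pairs for relation 'during'; matching pairs in alphabetical order:
(J, F): J during F ✓
Count: 1.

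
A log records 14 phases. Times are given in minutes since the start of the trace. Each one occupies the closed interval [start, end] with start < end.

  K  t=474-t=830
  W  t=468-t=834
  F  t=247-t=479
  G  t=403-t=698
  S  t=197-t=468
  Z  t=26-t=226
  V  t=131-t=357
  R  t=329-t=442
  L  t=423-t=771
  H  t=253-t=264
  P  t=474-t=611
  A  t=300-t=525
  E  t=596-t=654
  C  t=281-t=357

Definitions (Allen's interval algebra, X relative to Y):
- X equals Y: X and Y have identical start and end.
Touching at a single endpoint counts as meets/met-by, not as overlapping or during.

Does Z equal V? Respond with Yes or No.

Z = [t=26, t=226], V = [t=131, t=357].
Actual relation of Z to V: overlaps.
Asked whether 'equals' holds → No.

No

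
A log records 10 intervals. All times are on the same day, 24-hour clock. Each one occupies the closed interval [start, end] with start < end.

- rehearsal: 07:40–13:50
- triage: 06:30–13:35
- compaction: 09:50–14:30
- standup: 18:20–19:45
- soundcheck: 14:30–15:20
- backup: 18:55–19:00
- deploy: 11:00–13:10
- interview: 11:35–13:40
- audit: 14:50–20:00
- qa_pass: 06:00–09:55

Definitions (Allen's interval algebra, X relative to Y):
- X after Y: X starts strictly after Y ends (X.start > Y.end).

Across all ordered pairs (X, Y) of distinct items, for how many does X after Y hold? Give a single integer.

Checking all 90 ordered pairs for relation 'after'; matching pairs in alphabetical order:
(audit, compaction): audit after compaction ✓
(audit, deploy): audit after deploy ✓
(audit, interview): audit after interview ✓
(audit, qa_pass): audit after qa_pass ✓
(audit, rehearsal): audit after rehearsal ✓
(audit, triage): audit after triage ✓
(backup, compaction): backup after compaction ✓
(backup, deploy): backup after deploy ✓
(backup, interview): backup after interview ✓
(backup, qa_pass): backup after qa_pass ✓
(backup, rehearsal): backup after rehearsal ✓
(backup, soundcheck): backup after soundcheck ✓
(backup, triage): backup after triage ✓
(deploy, qa_pass): deploy after qa_pass ✓
(interview, qa_pass): interview after qa_pass ✓
(soundcheck, deploy): soundcheck after deploy ✓
(soundcheck, interview): soundcheck after interview ✓
(soundcheck, qa_pass): soundcheck after qa_pass ✓
(soundcheck, rehearsal): soundcheck after rehearsal ✓
(soundcheck, triage): soundcheck after triage ✓
(standup, compaction): standup after compaction ✓
(standup, deploy): standup after deploy ✓
(standup, interview): standup after interview ✓
(standup, qa_pass): standup after qa_pass ✓
... plus 3 further pairs not listed.
Count: 27.

27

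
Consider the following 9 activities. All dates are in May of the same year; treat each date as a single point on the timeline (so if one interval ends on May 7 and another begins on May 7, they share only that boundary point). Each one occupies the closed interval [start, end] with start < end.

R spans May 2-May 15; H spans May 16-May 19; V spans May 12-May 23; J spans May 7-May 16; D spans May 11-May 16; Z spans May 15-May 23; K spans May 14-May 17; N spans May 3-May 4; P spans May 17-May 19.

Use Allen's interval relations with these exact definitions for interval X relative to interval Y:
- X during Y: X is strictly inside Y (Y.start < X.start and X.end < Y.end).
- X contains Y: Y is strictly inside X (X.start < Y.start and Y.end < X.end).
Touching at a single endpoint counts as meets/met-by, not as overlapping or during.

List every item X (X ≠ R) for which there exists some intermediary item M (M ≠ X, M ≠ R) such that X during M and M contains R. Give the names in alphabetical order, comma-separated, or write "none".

none

Target R = [May 2, May 15].
Intermediaries M with M contains R: none.
Union: none.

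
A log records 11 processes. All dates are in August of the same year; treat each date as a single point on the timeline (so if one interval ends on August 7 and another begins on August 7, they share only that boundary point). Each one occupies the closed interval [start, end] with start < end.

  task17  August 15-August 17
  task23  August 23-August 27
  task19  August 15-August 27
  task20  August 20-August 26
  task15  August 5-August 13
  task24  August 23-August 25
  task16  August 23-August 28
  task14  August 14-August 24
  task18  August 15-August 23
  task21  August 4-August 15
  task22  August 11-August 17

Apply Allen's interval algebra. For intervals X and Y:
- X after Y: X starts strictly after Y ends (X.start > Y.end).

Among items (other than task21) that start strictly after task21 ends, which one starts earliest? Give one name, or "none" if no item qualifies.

task20

Target task21 = [August 4, August 15].
task14 [August 14, August 24] → overlapped-by → excluded.
task15 [August 5, August 13] → during → excluded.
task16 [August 23, August 28] → after → candidate.
task17 [August 15, August 17] → met-by → excluded.
task18 [August 15, August 23] → met-by → excluded.
task19 [August 15, August 27] → met-by → excluded.
task20 [August 20, August 26] → after → candidate.
task22 [August 11, August 17] → overlapped-by → excluded.
task23 [August 23, August 27] → after → candidate.
task24 [August 23, August 25] → after → candidate.
Among candidates, earliest start is August 20 → task20.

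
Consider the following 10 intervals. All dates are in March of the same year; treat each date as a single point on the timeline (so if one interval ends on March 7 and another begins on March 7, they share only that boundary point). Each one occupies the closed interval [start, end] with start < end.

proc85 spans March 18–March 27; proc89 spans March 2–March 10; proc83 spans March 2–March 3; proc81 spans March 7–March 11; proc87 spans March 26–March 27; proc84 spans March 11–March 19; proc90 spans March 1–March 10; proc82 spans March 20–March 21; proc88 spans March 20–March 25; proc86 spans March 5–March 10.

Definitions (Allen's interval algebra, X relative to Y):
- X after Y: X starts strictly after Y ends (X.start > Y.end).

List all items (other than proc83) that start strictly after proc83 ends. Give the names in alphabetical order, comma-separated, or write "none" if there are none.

proc81, proc82, proc84, proc85, proc86, proc87, proc88

Target proc83 = [March 2, March 3].
proc81 [March 7, March 11] → after → yes.
proc82 [March 20, March 21] → after → yes.
proc84 [March 11, March 19] → after → yes.
proc85 [March 18, March 27] → after → yes.
proc86 [March 5, March 10] → after → yes.
proc87 [March 26, March 27] → after → yes.
proc88 [March 20, March 25] → after → yes.
proc89 [March 2, March 10] → started-by → no.
proc90 [March 1, March 10] → contains → no.
Result: proc81, proc82, proc84, proc85, proc86, proc87, proc88.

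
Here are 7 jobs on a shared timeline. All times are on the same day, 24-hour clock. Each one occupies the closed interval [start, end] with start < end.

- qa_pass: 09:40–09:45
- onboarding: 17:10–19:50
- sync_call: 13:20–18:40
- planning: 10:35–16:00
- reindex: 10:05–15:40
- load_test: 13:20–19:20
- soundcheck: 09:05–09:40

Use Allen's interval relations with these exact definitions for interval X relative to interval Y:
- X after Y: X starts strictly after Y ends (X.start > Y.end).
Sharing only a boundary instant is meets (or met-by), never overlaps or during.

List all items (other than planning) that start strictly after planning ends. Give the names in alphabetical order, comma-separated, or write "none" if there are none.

onboarding

Target planning = [10:35, 16:00].
load_test [13:20, 19:20] → overlapped-by → no.
onboarding [17:10, 19:50] → after → yes.
qa_pass [09:40, 09:45] → before → no.
reindex [10:05, 15:40] → overlaps → no.
soundcheck [09:05, 09:40] → before → no.
sync_call [13:20, 18:40] → overlapped-by → no.
Result: onboarding.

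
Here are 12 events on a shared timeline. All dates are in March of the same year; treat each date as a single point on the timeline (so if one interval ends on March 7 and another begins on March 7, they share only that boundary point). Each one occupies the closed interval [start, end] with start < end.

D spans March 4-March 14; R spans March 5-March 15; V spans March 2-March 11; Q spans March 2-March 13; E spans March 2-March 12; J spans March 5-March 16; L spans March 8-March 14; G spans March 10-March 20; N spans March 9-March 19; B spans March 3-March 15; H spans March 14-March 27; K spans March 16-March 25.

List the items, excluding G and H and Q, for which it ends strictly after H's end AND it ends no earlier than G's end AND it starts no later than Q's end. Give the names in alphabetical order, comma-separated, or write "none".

none

Conditions: its end is strictly after H's end (X.end > March 27) AND its end is no earlier than G's end (X.end >= March 20) AND its start is no later than Q's end (X.start <= March 13).
B: end March 15 > March 27? ✗; end March 15 >= March 20? ✗; start March 3 <= March 13? ✓ → no.
D: end March 14 > March 27? ✗; end March 14 >= March 20? ✗; start March 4 <= March 13? ✓ → no.
E: end March 12 > March 27? ✗; end March 12 >= March 20? ✗; start March 2 <= March 13? ✓ → no.
J: end March 16 > March 27? ✗; end March 16 >= March 20? ✗; start March 5 <= March 13? ✓ → no.
K: end March 25 > March 27? ✗; end March 25 >= March 20? ✓; start March 16 <= March 13? ✗ → no.
L: end March 14 > March 27? ✗; end March 14 >= March 20? ✗; start March 8 <= March 13? ✓ → no.
N: end March 19 > March 27? ✗; end March 19 >= March 20? ✗; start March 9 <= March 13? ✓ → no.
R: end March 15 > March 27? ✗; end March 15 >= March 20? ✗; start March 5 <= March 13? ✓ → no.
V: end March 11 > March 27? ✗; end March 11 >= March 20? ✗; start March 2 <= March 13? ✓ → no.
Result: none.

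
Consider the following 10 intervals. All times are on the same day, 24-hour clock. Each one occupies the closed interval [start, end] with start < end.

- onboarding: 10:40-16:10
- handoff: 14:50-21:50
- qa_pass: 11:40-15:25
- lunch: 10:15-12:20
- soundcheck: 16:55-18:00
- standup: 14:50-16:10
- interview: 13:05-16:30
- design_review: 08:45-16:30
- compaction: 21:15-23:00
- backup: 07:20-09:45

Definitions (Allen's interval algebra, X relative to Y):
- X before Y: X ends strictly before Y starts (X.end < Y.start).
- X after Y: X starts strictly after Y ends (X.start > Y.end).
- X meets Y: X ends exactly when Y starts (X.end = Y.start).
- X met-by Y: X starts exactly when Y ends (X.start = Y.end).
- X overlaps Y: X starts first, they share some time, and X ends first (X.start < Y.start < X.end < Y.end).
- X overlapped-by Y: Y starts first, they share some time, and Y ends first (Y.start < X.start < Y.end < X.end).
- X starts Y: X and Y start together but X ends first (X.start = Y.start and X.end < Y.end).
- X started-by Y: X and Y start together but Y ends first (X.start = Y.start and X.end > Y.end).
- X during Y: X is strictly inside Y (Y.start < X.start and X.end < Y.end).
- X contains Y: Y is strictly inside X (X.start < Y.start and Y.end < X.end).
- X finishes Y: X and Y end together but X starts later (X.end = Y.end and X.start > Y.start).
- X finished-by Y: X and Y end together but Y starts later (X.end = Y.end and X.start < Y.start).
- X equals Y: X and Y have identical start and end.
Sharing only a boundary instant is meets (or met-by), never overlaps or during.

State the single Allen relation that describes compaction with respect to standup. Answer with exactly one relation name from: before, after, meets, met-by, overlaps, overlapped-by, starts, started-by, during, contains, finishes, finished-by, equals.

compaction = [21:15, 23:00]; standup = [14:50, 16:10].
Compare endpoints: compaction.start > standup.start, compaction.start > standup.end, compaction.end > standup.start, compaction.end > standup.end.
That pattern is 'after'.

after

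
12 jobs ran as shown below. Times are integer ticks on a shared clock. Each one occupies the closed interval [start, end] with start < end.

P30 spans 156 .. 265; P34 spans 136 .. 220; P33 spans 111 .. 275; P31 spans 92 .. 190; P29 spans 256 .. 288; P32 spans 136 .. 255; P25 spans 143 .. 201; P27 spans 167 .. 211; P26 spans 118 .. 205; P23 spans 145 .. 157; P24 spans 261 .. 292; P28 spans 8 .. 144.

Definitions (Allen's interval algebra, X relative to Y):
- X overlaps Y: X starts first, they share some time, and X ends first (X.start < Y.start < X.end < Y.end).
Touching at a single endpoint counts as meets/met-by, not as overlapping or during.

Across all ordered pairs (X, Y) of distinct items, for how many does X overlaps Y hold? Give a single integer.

27

Checking all 132 ordered pairs for relation 'overlaps'; matching pairs in alphabetical order:
(P23, P30): P23 overlaps P30 ✓
(P25, P27): P25 overlaps P27 ✓
(P25, P30): P25 overlaps P30 ✓
(P26, P27): P26 overlaps P27 ✓
(P26, P30): P26 overlaps P30 ✓
(P26, P32): P26 overlaps P32 ✓
(P26, P34): P26 overlaps P34 ✓
(P28, P25): P28 overlaps P25 ✓
(P28, P26): P28 overlaps P26 ✓
(P28, P31): P28 overlaps P31 ✓
(P28, P32): P28 overlaps P32 ✓
(P28, P33): P28 overlaps P33 ✓
(P28, P34): P28 overlaps P34 ✓
(P29, P24): P29 overlaps P24 ✓
(P30, P24): P30 overlaps P24 ✓
(P30, P29): P30 overlaps P29 ✓
(P31, P25): P31 overlaps P25 ✓
(P31, P26): P31 overlaps P26 ✓
(P31, P27): P31 overlaps P27 ✓
(P31, P30): P31 overlaps P30 ✓
(P31, P32): P31 overlaps P32 ✓
(P31, P33): P31 overlaps P33 ✓
(P31, P34): P31 overlaps P34 ✓
(P32, P30): P32 overlaps P30 ✓
... plus 3 further pairs not listed.
Count: 27.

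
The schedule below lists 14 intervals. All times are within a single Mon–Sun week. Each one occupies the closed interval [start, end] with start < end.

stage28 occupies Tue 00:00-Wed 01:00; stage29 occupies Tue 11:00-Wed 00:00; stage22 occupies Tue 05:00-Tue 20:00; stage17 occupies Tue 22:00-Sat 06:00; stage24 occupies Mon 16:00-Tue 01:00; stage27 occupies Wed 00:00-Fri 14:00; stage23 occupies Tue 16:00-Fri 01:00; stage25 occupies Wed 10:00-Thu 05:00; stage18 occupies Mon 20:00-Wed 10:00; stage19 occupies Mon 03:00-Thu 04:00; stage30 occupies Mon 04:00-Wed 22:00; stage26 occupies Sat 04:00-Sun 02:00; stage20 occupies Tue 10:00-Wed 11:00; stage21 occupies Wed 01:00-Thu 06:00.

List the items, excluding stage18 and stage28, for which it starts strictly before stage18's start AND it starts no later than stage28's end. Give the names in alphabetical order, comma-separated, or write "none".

Conditions: its start is strictly before stage18's start (X.start < Mon 20:00) AND its start is no later than stage28's end (X.start <= Wed 01:00).
stage17: start Tue 22:00 < Mon 20:00? ✗; start Tue 22:00 <= Wed 01:00? ✓ → no.
stage19: start Mon 03:00 < Mon 20:00? ✓; start Mon 03:00 <= Wed 01:00? ✓ → yes.
stage20: start Tue 10:00 < Mon 20:00? ✗; start Tue 10:00 <= Wed 01:00? ✓ → no.
stage21: start Wed 01:00 < Mon 20:00? ✗; start Wed 01:00 <= Wed 01:00? ✓ → no.
stage22: start Tue 05:00 < Mon 20:00? ✗; start Tue 05:00 <= Wed 01:00? ✓ → no.
stage23: start Tue 16:00 < Mon 20:00? ✗; start Tue 16:00 <= Wed 01:00? ✓ → no.
stage24: start Mon 16:00 < Mon 20:00? ✓; start Mon 16:00 <= Wed 01:00? ✓ → yes.
stage25: start Wed 10:00 < Mon 20:00? ✗; start Wed 10:00 <= Wed 01:00? ✗ → no.
stage26: start Sat 04:00 < Mon 20:00? ✗; start Sat 04:00 <= Wed 01:00? ✗ → no.
stage27: start Wed 00:00 < Mon 20:00? ✗; start Wed 00:00 <= Wed 01:00? ✓ → no.
stage29: start Tue 11:00 < Mon 20:00? ✗; start Tue 11:00 <= Wed 01:00? ✓ → no.
stage30: start Mon 04:00 < Mon 20:00? ✓; start Mon 04:00 <= Wed 01:00? ✓ → yes.
Result: stage19, stage24, stage30.

stage19, stage24, stage30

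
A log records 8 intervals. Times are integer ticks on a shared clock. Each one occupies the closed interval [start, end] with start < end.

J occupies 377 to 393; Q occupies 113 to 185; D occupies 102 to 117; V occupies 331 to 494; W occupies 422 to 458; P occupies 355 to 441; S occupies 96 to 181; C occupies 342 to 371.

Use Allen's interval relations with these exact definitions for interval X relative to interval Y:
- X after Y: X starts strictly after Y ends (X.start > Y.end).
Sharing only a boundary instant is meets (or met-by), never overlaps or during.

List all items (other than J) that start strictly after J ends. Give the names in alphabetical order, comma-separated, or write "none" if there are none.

W

Target J = [377, 393].
C [342, 371] → before → no.
D [102, 117] → before → no.
P [355, 441] → contains → no.
Q [113, 185] → before → no.
S [96, 181] → before → no.
V [331, 494] → contains → no.
W [422, 458] → after → yes.
Result: W.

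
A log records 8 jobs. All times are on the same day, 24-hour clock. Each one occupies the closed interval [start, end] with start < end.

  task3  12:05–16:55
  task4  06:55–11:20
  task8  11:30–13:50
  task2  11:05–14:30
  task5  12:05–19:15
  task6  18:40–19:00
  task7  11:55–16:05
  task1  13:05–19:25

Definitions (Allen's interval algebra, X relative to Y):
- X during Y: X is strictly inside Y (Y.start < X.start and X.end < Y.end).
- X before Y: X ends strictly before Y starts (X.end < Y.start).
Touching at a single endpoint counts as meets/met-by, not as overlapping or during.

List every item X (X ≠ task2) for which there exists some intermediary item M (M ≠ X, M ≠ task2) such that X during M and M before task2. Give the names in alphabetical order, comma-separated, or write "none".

Target task2 = [11:05, 14:30].
Intermediaries M with M before task2: none.
Union: none.

none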